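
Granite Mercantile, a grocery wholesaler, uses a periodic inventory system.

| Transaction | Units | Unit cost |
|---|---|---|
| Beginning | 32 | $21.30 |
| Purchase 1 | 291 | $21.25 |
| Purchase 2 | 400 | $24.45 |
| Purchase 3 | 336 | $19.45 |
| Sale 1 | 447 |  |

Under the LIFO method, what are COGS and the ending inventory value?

Sale 1 (447) [LIFO — newest first]: 336 @ $19.45 + 111 @ $24.45 = $9,249.15
Ending inventory: 32 @ $21.30 + 291 @ $21.25 + 289 @ $24.45 = $13,931.40
Check: goods available $23,180.55 = COGS $9,249.15 + ending $13,931.40

COGS = $9,249.15; ending inventory = $13,931.40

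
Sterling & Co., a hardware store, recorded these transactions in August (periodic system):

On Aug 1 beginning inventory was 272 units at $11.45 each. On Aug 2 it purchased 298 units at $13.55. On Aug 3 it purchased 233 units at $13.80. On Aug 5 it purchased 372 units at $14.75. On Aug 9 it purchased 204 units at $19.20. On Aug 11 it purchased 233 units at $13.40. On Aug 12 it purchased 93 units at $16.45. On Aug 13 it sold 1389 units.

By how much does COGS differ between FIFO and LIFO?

FIFO COGS: 272 @ $11.45 + 298 @ $13.55 + 233 @ $13.80 + 372 @ $14.75 + 204 @ $19.20 + 10 @ $13.40 = $19,905.50
LIFO COGS: 93 @ $16.45 + 233 @ $13.40 + 204 @ $19.20 + 372 @ $14.75 + 233 @ $13.80 + 254 @ $13.55 = $20,712.95
Difference = |$19,905.50 − $20,712.95| = $807.45

$807.45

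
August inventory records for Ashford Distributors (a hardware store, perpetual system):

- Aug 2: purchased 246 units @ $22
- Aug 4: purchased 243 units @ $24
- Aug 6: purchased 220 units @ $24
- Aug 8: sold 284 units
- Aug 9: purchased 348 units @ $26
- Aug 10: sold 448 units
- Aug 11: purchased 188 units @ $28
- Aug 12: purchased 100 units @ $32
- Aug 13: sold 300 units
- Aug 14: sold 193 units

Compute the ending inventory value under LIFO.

Ending inventory = $2,640

Aug 8, 284 sold [LIFO — newest first]: 220 @ $24 + 64 @ $24 = $6,816
Aug 10, 448 sold [LIFO — newest first]: 348 @ $26 + 100 @ $24 = $11,448
Aug 13, 300 sold [LIFO — newest first]: 100 @ $32 + 188 @ $28 + 12 @ $24 = $8,752
Aug 14, 193 sold [LIFO — newest first]: 67 @ $24 + 126 @ $22 = $4,380
Total COGS = $6,816 + $11,448 + $8,752 + $4,380 = $31,396
Ending inventory: 120 @ $22 = $2,640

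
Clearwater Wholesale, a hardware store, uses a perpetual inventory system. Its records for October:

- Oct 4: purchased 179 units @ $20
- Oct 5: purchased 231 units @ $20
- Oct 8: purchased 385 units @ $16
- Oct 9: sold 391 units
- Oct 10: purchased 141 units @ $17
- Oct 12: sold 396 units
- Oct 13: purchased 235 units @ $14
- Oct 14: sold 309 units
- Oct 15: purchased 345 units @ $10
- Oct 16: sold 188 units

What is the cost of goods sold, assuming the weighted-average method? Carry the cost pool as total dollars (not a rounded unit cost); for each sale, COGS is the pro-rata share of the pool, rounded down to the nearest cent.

After Oct 4: 179 on hand, pool $3,580.00 (≈ $20.0000 each)
After Oct 5: 410 on hand, pool $8,200.00 (≈ $20.0000 each)
After Oct 8: 795 on hand, pool $14,360.00 (≈ $18.0629 each)
Oct 9, sell 391: 391/795 × $14,360.00 → $7,062.59
After Oct 10: 545 on hand, pool $9,694.41 (≈ $17.7879 each)
Oct 12, sell 396: 396/545 × $9,694.41 → $7,044.01
After Oct 13: 384 on hand, pool $5,940.40 (≈ $15.4698 each)
Oct 14, sell 309: 309/384 × $5,940.40 → $4,780.16
After Oct 15: 420 on hand, pool $4,610.24 (≈ $10.9768 each)
Oct 16, sell 188: 188/420 × $4,610.24 → $2,063.63
Total COGS = $7,062.59 + $7,044.01 + $4,780.16 + $2,063.63 = $20,950.39
Ending inventory (cost pool remaining) = $2,546.61
Check: goods available $23,497.00 = COGS $20,950.39 + ending $2,546.61

COGS = $20,950.39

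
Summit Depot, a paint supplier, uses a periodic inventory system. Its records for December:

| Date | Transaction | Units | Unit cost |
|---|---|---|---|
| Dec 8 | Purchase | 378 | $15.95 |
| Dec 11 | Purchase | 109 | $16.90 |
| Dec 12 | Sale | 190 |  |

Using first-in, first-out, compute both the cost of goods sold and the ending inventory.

Dec 12, 190 sold [FIFO — oldest first]: 190 @ $15.95 = $3,030.50
Ending inventory: 188 @ $15.95 + 109 @ $16.90 = $4,840.70
Check: goods available $7,871.20 = COGS $3,030.50 + ending $4,840.70

COGS = $3,030.50; ending inventory = $4,840.70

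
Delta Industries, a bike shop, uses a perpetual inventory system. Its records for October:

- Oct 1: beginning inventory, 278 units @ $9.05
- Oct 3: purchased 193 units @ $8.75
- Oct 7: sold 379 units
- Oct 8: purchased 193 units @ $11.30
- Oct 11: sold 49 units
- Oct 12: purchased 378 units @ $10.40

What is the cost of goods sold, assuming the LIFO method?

COGS = $3,925.75

Oct 7, 379 sold [LIFO — newest first]: 193 @ $8.75 + 186 @ $9.05 = $3,372.05
Oct 11, 49 sold [LIFO — newest first]: 49 @ $11.30 = $553.70
Total COGS = $3,372.05 + $553.70 = $3,925.75
Ending inventory: 92 @ $9.05 + 144 @ $11.30 + 378 @ $10.40 = $6,391.00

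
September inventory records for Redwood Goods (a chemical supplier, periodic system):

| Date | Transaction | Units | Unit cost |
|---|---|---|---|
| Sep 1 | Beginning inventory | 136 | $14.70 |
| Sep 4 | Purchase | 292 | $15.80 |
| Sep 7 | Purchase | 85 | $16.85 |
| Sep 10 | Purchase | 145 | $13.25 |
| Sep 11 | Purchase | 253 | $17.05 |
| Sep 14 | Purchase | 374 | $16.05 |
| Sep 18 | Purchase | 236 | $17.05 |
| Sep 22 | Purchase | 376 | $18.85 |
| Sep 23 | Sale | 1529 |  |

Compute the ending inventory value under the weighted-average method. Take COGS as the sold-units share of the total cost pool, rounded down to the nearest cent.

Ending inventory = $6,090.15

Sep 23, sell 1529: 1529/1897 × $31,394.05 → $25,303.90
Ending inventory (cost pool remaining) = $6,090.15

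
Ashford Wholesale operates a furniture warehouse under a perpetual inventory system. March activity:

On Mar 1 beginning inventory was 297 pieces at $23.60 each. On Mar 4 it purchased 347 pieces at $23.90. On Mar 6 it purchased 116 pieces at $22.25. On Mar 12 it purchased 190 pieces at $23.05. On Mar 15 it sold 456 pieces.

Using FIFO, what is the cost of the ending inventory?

Mar 15, 456 sold [FIFO — oldest first]: 297 @ $23.60 + 159 @ $23.90 = $10,809.30
Ending inventory: 188 @ $23.90 + 116 @ $22.25 + 190 @ $23.05 = $11,453.70
Check: goods available $22,263.00 = COGS $10,809.30 + ending $11,453.70

Ending inventory = $11,453.70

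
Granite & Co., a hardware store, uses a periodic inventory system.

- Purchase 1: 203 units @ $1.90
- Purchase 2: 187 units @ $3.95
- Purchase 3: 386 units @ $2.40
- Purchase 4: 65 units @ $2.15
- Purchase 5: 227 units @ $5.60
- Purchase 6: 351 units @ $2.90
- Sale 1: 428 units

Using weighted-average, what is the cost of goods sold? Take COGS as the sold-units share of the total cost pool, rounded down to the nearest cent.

COGS = $1,351.14

Sale 1, sell 428: 428/1419 × $4,479.60 → $1,351.14
Ending inventory (cost pool remaining) = $3,128.46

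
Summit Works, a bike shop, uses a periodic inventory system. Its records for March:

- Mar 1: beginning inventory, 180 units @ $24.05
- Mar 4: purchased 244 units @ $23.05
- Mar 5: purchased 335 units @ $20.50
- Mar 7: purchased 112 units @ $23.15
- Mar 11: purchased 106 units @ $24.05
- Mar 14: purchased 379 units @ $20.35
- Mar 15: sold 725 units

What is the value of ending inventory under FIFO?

Ending inventory = $13,551.75

Mar 15, 725 sold [FIFO — oldest first]: 180 @ $24.05 + 244 @ $23.05 + 301 @ $20.50 = $16,123.70
Ending inventory: 34 @ $20.50 + 112 @ $23.15 + 106 @ $24.05 + 379 @ $20.35 = $13,551.75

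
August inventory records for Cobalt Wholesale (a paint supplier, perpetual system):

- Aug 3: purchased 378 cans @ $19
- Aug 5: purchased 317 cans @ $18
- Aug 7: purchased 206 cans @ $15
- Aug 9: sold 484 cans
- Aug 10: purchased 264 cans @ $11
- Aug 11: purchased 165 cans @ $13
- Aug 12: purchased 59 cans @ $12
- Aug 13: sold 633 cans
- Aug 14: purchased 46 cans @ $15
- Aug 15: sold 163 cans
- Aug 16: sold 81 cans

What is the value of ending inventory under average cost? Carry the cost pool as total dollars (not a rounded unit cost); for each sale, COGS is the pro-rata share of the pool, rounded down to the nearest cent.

Ending inventory = $1,080.42

After Aug 3: 378 on hand, pool $7,182.00 (≈ $19.0000 each)
After Aug 5: 695 on hand, pool $12,888.00 (≈ $18.5439 each)
After Aug 7: 901 on hand, pool $15,978.00 (≈ $17.7336 each)
Aug 9, sell 484: 484/901 × $15,978.00 → $8,583.07
After Aug 10: 681 on hand, pool $10,298.93 (≈ $15.1232 each)
After Aug 11: 846 on hand, pool $12,443.93 (≈ $14.7091 each)
After Aug 12: 905 on hand, pool $13,151.93 (≈ $14.5325 each)
Aug 13, sell 633: 633/905 × $13,151.93 → $9,199.08
After Aug 14: 318 on hand, pool $4,642.85 (≈ $14.6002 each)
Aug 15, sell 163: 163/318 × $4,642.85 → $2,379.82
Aug 16, sell 81: 81/155 × $2,263.03 → $1,182.61
Total COGS = $8,583.07 + $9,199.08 + $2,379.82 + $1,182.61 = $21,344.58
Ending inventory (cost pool remaining) = $1,080.42
Check: goods available $22,425.00 = COGS $21,344.58 + ending $1,080.42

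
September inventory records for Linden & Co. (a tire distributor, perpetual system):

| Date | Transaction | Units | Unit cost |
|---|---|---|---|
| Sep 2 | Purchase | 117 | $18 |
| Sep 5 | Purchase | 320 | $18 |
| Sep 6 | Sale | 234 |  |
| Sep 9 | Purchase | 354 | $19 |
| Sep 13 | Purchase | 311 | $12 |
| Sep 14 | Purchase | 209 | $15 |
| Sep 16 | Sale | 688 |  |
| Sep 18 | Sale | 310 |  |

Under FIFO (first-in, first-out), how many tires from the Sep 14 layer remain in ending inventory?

Sep 6, 234 sold [FIFO — oldest first]: 117 @ $18 + 117 @ $18 = $4,212
Sep 16, 688 sold [FIFO — oldest first]: 203 @ $18 + 354 @ $19 + 131 @ $12 = $11,952
Sep 18, 310 sold [FIFO — oldest first]: 180 @ $12 + 130 @ $15 = $4,110
Total COGS = $4,212 + $11,952 + $4,110 = $20,274
Ending inventory: 79 @ $15 = $1,185

79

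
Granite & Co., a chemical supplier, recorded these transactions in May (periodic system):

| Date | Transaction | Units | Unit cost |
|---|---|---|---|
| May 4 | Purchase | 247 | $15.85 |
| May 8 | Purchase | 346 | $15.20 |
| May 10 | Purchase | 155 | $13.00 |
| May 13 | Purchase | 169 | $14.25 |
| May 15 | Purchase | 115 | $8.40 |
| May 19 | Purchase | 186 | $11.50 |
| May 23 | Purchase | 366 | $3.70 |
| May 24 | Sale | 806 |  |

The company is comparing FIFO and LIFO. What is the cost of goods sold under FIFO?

FIFO COGS: 247 @ $15.85 + 346 @ $15.20 + 155 @ $13.00 + 58 @ $14.25 = $12,015.65
LIFO COGS: 366 @ $3.70 + 186 @ $11.50 + 115 @ $8.40 + 139 @ $14.25 = $6,439.95

COGS = $12,015.65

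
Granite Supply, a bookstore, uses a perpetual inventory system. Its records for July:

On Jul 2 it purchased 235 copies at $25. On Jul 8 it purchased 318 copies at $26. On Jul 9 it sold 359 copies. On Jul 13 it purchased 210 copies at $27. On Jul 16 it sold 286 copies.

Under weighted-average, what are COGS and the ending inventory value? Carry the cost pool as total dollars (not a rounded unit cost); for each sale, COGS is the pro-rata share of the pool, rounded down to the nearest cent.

After Jul 2: 235 on hand, pool $5,875.00 (≈ $25.0000 each)
After Jul 8: 553 on hand, pool $14,143.00 (≈ $25.5750 each)
Jul 9, sell 359: 359/553 × $14,143.00 → $9,181.44
After Jul 13: 404 on hand, pool $10,631.56 (≈ $26.3157 each)
Jul 16, sell 286: 286/404 × $10,631.56 → $7,526.30
Total COGS = $9,181.44 + $7,526.30 = $16,707.74
Ending inventory (cost pool remaining) = $3,105.26

COGS = $16,707.74; ending inventory = $3,105.26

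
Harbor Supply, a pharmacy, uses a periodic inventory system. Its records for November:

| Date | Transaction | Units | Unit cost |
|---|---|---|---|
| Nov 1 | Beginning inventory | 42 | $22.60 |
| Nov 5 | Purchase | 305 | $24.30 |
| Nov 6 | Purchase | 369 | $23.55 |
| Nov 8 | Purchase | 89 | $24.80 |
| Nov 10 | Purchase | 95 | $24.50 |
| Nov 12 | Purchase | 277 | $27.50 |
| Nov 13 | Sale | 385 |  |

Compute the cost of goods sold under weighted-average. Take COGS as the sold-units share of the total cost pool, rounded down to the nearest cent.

Nov 13, sell 385: 385/1177 × $29,202.85 → $9,552.33
Ending inventory (cost pool remaining) = $19,650.52

COGS = $9,552.33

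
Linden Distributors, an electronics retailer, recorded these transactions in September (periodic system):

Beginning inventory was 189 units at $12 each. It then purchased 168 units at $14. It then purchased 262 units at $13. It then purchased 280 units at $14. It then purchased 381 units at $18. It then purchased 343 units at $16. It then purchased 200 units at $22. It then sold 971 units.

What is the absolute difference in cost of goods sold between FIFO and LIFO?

$4,162

FIFO COGS: 189 @ $12 + 168 @ $14 + 262 @ $13 + 280 @ $14 + 72 @ $18 = $13,242
LIFO COGS: 200 @ $22 + 343 @ $16 + 381 @ $18 + 47 @ $14 = $17,404
Difference = |$13,242 − $17,404| = $4,162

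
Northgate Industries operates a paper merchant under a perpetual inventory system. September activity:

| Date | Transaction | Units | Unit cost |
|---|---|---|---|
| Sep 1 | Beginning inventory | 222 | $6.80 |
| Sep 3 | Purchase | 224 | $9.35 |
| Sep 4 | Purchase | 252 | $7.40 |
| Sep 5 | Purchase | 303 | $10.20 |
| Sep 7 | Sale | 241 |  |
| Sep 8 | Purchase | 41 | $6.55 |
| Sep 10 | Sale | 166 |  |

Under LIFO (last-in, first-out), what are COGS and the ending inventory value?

Sep 7, 241 sold [LIFO — newest first]: 241 @ $10.20 = $2,458.20
Sep 10, 166 sold [LIFO — newest first]: 41 @ $6.55 + 62 @ $10.20 + 63 @ $7.40 = $1,367.15
Total COGS = $2,458.20 + $1,367.15 = $3,825.35
Ending inventory: 222 @ $6.80 + 224 @ $9.35 + 189 @ $7.40 = $5,002.60

COGS = $3,825.35; ending inventory = $5,002.60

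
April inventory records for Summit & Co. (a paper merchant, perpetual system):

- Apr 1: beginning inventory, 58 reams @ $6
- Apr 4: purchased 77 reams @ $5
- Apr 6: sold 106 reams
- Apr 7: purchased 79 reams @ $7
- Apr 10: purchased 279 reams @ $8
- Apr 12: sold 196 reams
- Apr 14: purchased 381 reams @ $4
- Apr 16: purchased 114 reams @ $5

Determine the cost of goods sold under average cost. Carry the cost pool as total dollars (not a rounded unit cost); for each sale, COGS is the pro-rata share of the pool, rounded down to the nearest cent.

After Apr 1: 58 on hand, pool $348.00 (≈ $6.0000 each)
After Apr 4: 135 on hand, pool $733.00 (≈ $5.4296 each)
Apr 6, sell 106: 106/135 × $733.00 → $575.54
After Apr 7: 108 on hand, pool $710.46 (≈ $6.5783 each)
After Apr 10: 387 on hand, pool $2,942.46 (≈ $7.6033 each)
Apr 12, sell 196: 196/387 × $2,942.46 → $1,490.23
After Apr 14: 572 on hand, pool $2,976.23 (≈ $5.2032 each)
After Apr 16: 686 on hand, pool $3,546.23 (≈ $5.1694 each)
Total COGS = $575.54 + $1,490.23 = $2,065.77
Ending inventory (cost pool remaining) = $3,546.23

COGS = $2,065.77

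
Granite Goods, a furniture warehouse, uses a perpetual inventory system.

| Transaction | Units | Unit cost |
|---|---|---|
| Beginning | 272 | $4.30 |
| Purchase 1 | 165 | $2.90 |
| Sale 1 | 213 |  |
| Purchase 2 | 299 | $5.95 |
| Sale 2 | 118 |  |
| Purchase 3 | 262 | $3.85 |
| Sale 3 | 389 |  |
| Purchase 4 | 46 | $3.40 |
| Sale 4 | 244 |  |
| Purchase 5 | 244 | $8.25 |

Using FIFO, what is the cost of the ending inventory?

Ending inventory = $2,300.30

Sale 1 (213) [FIFO — oldest first]: 213 @ $4.30 = $915.90
Sale 2 (118) [FIFO — oldest first]: 59 @ $4.30 + 59 @ $2.90 = $424.80
Sale 3 (389) [FIFO — oldest first]: 106 @ $2.90 + 283 @ $5.95 = $1,991.25
Sale 4 (244) [FIFO — oldest first]: 16 @ $5.95 + 228 @ $3.85 = $973.00
Total COGS = $915.90 + $424.80 + $1,991.25 + $973.00 = $4,304.95
Ending inventory: 34 @ $3.85 + 46 @ $3.40 + 244 @ $8.25 = $2,300.30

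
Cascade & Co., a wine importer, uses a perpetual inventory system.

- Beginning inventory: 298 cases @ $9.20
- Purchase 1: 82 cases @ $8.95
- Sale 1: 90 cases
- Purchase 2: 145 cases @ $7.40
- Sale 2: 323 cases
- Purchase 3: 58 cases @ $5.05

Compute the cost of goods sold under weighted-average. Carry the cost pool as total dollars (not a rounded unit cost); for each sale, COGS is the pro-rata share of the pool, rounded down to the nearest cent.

After Beginning: 298 on hand, pool $2,741.60 (≈ $9.2000 each)
After Purchase 1: 380 on hand, pool $3,475.50 (≈ $9.1461 each)
Sale 1, sell 90: 90/380 × $3,475.50 → $823.14
After Purchase 2: 435 on hand, pool $3,725.36 (≈ $8.5640 each)
Sale 2, sell 323: 323/435 × $3,725.36 → $2,766.18
After Purchase 3: 170 on hand, pool $1,252.08 (≈ $7.3652 each)
Total COGS = $823.14 + $2,766.18 = $3,589.32
Ending inventory (cost pool remaining) = $1,252.08

COGS = $3,589.32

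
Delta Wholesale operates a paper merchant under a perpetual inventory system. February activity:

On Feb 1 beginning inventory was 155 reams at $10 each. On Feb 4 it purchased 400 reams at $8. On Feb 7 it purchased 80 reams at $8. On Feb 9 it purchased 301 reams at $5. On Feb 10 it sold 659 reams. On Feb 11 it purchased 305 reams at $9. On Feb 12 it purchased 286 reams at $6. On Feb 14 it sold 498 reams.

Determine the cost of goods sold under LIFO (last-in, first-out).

COGS = $7,993

Feb 10, 659 sold [LIFO — newest first]: 301 @ $5 + 80 @ $8 + 278 @ $8 = $4,369
Feb 14, 498 sold [LIFO — newest first]: 286 @ $6 + 212 @ $9 = $3,624
Total COGS = $4,369 + $3,624 = $7,993
Ending inventory: 155 @ $10 + 122 @ $8 + 93 @ $9 = $3,363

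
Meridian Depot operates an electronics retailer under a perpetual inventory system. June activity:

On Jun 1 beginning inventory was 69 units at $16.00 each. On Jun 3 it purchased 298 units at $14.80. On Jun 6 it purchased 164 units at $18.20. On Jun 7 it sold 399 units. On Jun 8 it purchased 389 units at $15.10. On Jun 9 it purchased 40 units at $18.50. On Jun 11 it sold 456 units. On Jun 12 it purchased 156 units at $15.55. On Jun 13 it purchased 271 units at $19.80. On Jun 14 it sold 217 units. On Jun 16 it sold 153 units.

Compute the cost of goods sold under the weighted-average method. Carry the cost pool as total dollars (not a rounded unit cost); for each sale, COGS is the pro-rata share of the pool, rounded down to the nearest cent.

After Jun 1: 69 on hand, pool $1,104.00 (≈ $16.0000 each)
After Jun 3: 367 on hand, pool $5,514.40 (≈ $15.0256 each)
After Jun 6: 531 on hand, pool $8,499.20 (≈ $16.0060 each)
Jun 7, sell 399: 399/531 × $8,499.20 → $6,386.40
After Jun 8: 521 on hand, pool $7,986.70 (≈ $15.3296 each)
After Jun 9: 561 on hand, pool $8,726.70 (≈ $15.5556 each)
Jun 11, sell 456: 456/561 × $8,726.70 → $7,093.36
After Jun 12: 261 on hand, pool $4,059.14 (≈ $15.5523 each)
After Jun 13: 532 on hand, pool $9,424.94 (≈ $17.7161 each)
Jun 14, sell 217: 217/532 × $9,424.94 → $3,844.38
Jun 16, sell 153: 153/315 × $5,580.56 → $2,710.55
Total COGS = $6,386.40 + $7,093.36 + $3,844.38 + $2,710.55 = $20,034.69
Ending inventory (cost pool remaining) = $2,870.01

COGS = $20,034.69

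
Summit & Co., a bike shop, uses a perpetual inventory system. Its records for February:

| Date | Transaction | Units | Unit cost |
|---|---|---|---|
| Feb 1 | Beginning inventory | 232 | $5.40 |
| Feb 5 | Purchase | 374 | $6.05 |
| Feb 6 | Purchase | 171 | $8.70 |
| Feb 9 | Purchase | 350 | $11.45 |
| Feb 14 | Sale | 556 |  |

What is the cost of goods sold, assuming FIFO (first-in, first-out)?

COGS = $3,213.00

Feb 14, 556 sold [FIFO — oldest first]: 232 @ $5.40 + 324 @ $6.05 = $3,213.00
Ending inventory: 50 @ $6.05 + 171 @ $8.70 + 350 @ $11.45 = $5,797.70
Check: goods available $9,010.70 = COGS $3,213.00 + ending $5,797.70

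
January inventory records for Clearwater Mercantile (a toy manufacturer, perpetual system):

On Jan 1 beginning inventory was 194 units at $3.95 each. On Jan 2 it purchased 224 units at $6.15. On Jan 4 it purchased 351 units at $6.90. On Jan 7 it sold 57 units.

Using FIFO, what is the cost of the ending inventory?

Jan 7, 57 sold [FIFO — oldest first]: 57 @ $3.95 = $225.15
Ending inventory: 137 @ $3.95 + 224 @ $6.15 + 351 @ $6.90 = $4,340.65

Ending inventory = $4,340.65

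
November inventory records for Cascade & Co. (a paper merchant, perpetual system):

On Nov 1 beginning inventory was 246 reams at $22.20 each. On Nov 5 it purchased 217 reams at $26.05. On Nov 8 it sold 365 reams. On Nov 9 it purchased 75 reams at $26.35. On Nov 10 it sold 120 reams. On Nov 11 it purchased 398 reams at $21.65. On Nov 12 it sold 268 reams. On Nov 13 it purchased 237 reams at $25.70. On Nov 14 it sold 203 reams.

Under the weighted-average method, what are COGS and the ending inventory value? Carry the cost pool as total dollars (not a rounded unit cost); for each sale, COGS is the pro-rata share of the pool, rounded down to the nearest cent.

COGS = $22,566.46; ending inventory = $5,231.44

After Nov 1: 246 on hand, pool $5,461.20 (≈ $22.2000 each)
After Nov 5: 463 on hand, pool $11,114.05 (≈ $24.0044 each)
Nov 8, sell 365: 365/463 × $11,114.05 → $8,761.61
After Nov 9: 173 on hand, pool $4,328.69 (≈ $25.0213 each)
Nov 10, sell 120: 120/173 × $4,328.69 → $3,002.55
After Nov 11: 451 on hand, pool $9,942.84 (≈ $22.0462 each)
Nov 12, sell 268: 268/451 × $9,942.84 → $5,908.38
After Nov 13: 420 on hand, pool $10,125.36 (≈ $24.1080 each)
Nov 14, sell 203: 203/420 × $10,125.36 → $4,893.92
Total COGS = $8,761.61 + $3,002.55 + $5,908.38 + $4,893.92 = $22,566.46
Ending inventory (cost pool remaining) = $5,231.44
Check: goods available $27,797.90 = COGS $22,566.46 + ending $5,231.44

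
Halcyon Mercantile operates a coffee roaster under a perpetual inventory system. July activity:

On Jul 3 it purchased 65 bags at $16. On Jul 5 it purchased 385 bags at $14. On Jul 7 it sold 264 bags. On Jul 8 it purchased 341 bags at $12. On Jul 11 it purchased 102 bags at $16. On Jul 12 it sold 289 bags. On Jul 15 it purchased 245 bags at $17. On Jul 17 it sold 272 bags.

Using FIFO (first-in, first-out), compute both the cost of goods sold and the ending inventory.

Jul 7, 264 sold [FIFO — oldest first]: 65 @ $16 + 199 @ $14 = $3,826
Jul 12, 289 sold [FIFO — oldest first]: 186 @ $14 + 103 @ $12 = $3,840
Jul 17, 272 sold [FIFO — oldest first]: 238 @ $12 + 34 @ $16 = $3,400
Total COGS = $3,826 + $3,840 + $3,400 = $11,066
Ending inventory: 68 @ $16 + 245 @ $17 = $5,253
Check: goods available $16,319 = COGS $11,066 + ending $5,253

COGS = $11,066; ending inventory = $5,253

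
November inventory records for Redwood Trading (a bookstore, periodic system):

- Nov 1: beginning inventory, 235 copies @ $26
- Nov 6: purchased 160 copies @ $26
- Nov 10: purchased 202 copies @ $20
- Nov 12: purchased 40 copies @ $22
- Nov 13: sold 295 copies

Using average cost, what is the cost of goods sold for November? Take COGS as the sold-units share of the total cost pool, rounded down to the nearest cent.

Nov 13, sell 295: 295/637 × $15,190.00 → $7,034.61
Ending inventory (cost pool remaining) = $8,155.39
Check: goods available $15,190.00 = COGS $7,034.61 + ending $8,155.39

COGS = $7,034.61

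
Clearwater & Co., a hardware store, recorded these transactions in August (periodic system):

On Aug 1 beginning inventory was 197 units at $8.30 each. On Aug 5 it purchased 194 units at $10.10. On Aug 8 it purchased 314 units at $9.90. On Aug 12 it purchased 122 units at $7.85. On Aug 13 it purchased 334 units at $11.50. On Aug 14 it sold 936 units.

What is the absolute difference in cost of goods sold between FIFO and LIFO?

FIFO COGS: 197 @ $8.30 + 194 @ $10.10 + 314 @ $9.90 + 122 @ $7.85 + 109 @ $11.50 = $8,914.30
LIFO COGS: 334 @ $11.50 + 122 @ $7.85 + 314 @ $9.90 + 166 @ $10.10 = $9,583.90
Difference = |$8,914.30 − $9,583.90| = $669.60

$669.60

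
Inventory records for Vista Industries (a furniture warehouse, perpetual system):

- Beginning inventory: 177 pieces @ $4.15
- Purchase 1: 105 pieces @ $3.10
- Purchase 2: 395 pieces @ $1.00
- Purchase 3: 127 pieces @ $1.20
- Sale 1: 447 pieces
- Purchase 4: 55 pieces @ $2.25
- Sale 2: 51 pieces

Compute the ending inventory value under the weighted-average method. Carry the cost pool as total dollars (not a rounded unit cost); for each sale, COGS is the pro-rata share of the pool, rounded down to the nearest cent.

Ending inventory = $733.84

After Beginning: 177 on hand, pool $734.55 (≈ $4.1500 each)
After Purchase 1: 282 on hand, pool $1,060.05 (≈ $3.7590 each)
After Purchase 2: 677 on hand, pool $1,455.05 (≈ $2.1493 each)
After Purchase 3: 804 on hand, pool $1,607.45 (≈ $1.9993 each)
Sale 1, sell 447: 447/804 × $1,607.45 → $893.69
After Purchase 4: 412 on hand, pool $837.51 (≈ $2.0328 each)
Sale 2, sell 51: 51/412 × $837.51 → $103.67
Total COGS = $893.69 + $103.67 = $997.36
Ending inventory (cost pool remaining) = $733.84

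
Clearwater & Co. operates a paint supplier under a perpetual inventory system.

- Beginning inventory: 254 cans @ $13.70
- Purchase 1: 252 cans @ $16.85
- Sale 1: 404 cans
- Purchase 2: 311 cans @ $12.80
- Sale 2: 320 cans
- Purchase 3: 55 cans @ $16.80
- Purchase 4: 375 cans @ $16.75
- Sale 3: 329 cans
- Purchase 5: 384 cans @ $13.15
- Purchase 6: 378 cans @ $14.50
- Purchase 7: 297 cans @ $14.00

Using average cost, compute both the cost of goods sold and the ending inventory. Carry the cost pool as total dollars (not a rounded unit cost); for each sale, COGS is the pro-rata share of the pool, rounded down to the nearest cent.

COGS = $15,776.75; ending inventory = $17,823.90

After Beginning: 254 on hand, pool $3,479.80 (≈ $13.7000 each)
After Purchase 1: 506 on hand, pool $7,726.00 (≈ $15.2688 each)
Sale 1, sell 404: 404/506 × $7,726.00 → $6,168.58
After Purchase 2: 413 on hand, pool $5,538.22 (≈ $13.4097 each)
Sale 2, sell 320: 320/413 × $5,538.22 → $4,291.11
After Purchase 3: 148 on hand, pool $2,171.11 (≈ $14.6697 each)
After Purchase 4: 523 on hand, pool $8,452.36 (≈ $16.1613 each)
Sale 3, sell 329: 329/523 × $8,452.36 → $5,317.06
After Purchase 5: 578 on hand, pool $8,184.90 (≈ $14.1607 each)
After Purchase 6: 956 on hand, pool $13,665.90 (≈ $14.2949 each)
After Purchase 7: 1253 on hand, pool $17,823.90 (≈ $14.2250 each)
Total COGS = $6,168.58 + $4,291.11 + $5,317.06 = $15,776.75
Ending inventory (cost pool remaining) = $17,823.90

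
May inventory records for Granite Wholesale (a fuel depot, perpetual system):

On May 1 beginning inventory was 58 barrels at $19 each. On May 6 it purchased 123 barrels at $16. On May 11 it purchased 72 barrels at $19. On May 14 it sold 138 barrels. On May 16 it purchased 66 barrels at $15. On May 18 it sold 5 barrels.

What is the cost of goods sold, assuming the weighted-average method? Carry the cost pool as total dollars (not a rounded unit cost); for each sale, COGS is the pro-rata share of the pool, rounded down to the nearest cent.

COGS = $2,503.79

After May 1: 58 on hand, pool $1,102.00 (≈ $19.0000 each)
After May 6: 181 on hand, pool $3,070.00 (≈ $16.9613 each)
After May 11: 253 on hand, pool $4,438.00 (≈ $17.5415 each)
May 14, sell 138: 138/253 × $4,438.00 → $2,420.72
After May 16: 181 on hand, pool $3,007.28 (≈ $16.6148 each)
May 18, sell 5: 5/181 × $3,007.28 → $83.07
Total COGS = $2,420.72 + $83.07 = $2,503.79
Ending inventory (cost pool remaining) = $2,924.21
Check: goods available $5,428.00 = COGS $2,503.79 + ending $2,924.21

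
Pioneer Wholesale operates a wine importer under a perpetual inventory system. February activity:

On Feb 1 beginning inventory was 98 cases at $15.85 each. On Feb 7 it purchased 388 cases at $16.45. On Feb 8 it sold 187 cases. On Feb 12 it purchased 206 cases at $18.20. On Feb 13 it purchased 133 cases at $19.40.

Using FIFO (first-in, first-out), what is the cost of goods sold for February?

COGS = $3,017.35

Feb 8, 187 sold [FIFO — oldest first]: 98 @ $15.85 + 89 @ $16.45 = $3,017.35
Ending inventory: 299 @ $16.45 + 206 @ $18.20 + 133 @ $19.40 = $11,247.95
Check: goods available $14,265.30 = COGS $3,017.35 + ending $11,247.95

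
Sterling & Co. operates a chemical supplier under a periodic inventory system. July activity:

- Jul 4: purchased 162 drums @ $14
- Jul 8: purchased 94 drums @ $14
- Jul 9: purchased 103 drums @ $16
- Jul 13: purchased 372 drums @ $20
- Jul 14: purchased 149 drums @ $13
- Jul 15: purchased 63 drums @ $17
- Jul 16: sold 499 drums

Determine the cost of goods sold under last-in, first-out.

Jul 16, 499 sold [LIFO — newest first]: 63 @ $17 + 149 @ $13 + 287 @ $20 = $8,748
Ending inventory: 162 @ $14 + 94 @ $14 + 103 @ $16 + 85 @ $20 = $6,932
Check: goods available $15,680 = COGS $8,748 + ending $6,932

COGS = $8,748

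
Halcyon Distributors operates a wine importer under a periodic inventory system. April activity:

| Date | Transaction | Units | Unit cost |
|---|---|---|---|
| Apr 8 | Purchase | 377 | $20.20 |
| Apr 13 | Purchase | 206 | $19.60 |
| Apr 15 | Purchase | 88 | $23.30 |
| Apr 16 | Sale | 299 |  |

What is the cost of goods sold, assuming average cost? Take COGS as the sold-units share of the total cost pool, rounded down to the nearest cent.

Apr 16, sell 299: 299/671 × $13,703.40 → $6,106.28
Ending inventory (cost pool remaining) = $7,597.12
Check: goods available $13,703.40 = COGS $6,106.28 + ending $7,597.12

COGS = $6,106.28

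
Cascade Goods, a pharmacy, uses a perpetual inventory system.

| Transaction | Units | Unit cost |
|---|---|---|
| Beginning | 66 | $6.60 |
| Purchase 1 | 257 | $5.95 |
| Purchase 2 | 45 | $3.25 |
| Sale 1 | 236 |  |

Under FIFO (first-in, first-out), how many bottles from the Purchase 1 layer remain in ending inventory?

Sale 1 (236) [FIFO — oldest first]: 66 @ $6.60 + 170 @ $5.95 = $1,447.10
Ending inventory: 87 @ $5.95 + 45 @ $3.25 = $663.90

87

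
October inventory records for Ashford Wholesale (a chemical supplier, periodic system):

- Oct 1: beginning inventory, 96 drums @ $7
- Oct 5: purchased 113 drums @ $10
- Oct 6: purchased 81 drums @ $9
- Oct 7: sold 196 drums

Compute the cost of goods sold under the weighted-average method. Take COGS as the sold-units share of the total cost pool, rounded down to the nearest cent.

Oct 7, sell 196: 196/290 × $2,531.00 → $1,710.60
Ending inventory (cost pool remaining) = $820.40
Check: goods available $2,531.00 = COGS $1,710.60 + ending $820.40

COGS = $1,710.60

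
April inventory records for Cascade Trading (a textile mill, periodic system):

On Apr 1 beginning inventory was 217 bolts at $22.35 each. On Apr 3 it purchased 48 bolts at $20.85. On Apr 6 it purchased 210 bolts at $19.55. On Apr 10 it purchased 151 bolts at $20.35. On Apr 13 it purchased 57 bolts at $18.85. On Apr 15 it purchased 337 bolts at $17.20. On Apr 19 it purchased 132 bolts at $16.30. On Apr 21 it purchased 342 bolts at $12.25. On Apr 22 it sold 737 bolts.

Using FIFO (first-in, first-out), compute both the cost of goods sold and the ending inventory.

COGS = $15,032.35; ending inventory = $11,208.70

Apr 22, 737 sold [FIFO — oldest first]: 217 @ $22.35 + 48 @ $20.85 + 210 @ $19.55 + 151 @ $20.35 + 57 @ $18.85 + 54 @ $17.20 = $15,032.35
Ending inventory: 283 @ $17.20 + 132 @ $16.30 + 342 @ $12.25 = $11,208.70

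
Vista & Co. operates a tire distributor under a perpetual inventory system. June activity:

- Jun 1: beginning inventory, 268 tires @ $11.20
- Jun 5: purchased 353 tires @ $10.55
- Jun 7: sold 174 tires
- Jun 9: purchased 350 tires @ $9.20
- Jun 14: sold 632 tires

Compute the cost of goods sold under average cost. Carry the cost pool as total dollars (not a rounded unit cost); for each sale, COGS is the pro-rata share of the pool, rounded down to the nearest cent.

COGS = $8,276.85

After Jun 1: 268 on hand, pool $3,001.60 (≈ $11.2000 each)
After Jun 5: 621 on hand, pool $6,725.75 (≈ $10.8305 each)
Jun 7, sell 174: 174/621 × $6,725.75 → $1,884.50
After Jun 9: 797 on hand, pool $8,061.25 (≈ $10.1145 each)
Jun 14, sell 632: 632/797 × $8,061.25 → $6,392.35
Total COGS = $1,884.50 + $6,392.35 = $8,276.85
Ending inventory (cost pool remaining) = $1,668.90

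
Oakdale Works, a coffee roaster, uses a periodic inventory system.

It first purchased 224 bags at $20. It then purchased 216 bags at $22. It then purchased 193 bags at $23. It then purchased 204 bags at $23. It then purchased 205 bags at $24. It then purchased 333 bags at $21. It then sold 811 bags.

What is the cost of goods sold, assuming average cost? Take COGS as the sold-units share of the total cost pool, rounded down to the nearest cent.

COGS = $17,857.33

Sale 1, sell 811: 811/1375 × $30,276.00 → $17,857.33
Ending inventory (cost pool remaining) = $12,418.67
Check: goods available $30,276.00 = COGS $17,857.33 + ending $12,418.67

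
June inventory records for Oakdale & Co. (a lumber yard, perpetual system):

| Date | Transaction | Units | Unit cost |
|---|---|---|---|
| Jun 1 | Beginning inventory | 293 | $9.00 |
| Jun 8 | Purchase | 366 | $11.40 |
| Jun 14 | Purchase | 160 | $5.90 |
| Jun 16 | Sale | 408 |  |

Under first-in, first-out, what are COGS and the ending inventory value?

COGS = $3,948.00; ending inventory = $3,805.40

Jun 16, 408 sold [FIFO — oldest first]: 293 @ $9.00 + 115 @ $11.40 = $3,948.00
Ending inventory: 251 @ $11.40 + 160 @ $5.90 = $3,805.40
Check: goods available $7,753.40 = COGS $3,948.00 + ending $3,805.40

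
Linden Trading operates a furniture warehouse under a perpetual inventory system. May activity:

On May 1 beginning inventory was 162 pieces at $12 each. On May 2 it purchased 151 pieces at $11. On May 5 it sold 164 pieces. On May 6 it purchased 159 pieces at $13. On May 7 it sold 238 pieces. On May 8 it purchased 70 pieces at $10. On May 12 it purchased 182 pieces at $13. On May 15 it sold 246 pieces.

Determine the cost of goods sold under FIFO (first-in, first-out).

COGS = $7,750

May 5, 164 sold [FIFO — oldest first]: 162 @ $12 + 2 @ $11 = $1,966
May 7, 238 sold [FIFO — oldest first]: 149 @ $11 + 89 @ $13 = $2,796
May 15, 246 sold [FIFO — oldest first]: 70 @ $13 + 70 @ $10 + 106 @ $13 = $2,988
Total COGS = $1,966 + $2,796 + $2,988 = $7,750
Ending inventory: 76 @ $13 = $988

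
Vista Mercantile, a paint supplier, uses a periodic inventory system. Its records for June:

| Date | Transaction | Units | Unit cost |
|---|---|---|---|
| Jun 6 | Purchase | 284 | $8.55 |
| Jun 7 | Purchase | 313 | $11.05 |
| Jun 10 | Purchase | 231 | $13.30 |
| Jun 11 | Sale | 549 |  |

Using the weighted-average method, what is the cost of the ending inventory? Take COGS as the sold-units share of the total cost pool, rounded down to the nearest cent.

Ending inventory = $3,018.85

Jun 11, sell 549: 549/828 × $8,959.15 → $5,940.30
Ending inventory (cost pool remaining) = $3,018.85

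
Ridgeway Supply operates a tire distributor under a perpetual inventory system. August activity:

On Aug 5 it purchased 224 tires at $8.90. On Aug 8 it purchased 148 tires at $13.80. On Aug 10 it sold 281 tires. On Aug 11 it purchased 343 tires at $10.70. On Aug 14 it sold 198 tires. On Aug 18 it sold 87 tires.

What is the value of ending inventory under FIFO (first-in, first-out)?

Ending inventory = $1,594.30

Aug 10, 281 sold [FIFO — oldest first]: 224 @ $8.90 + 57 @ $13.80 = $2,780.20
Aug 14, 198 sold [FIFO — oldest first]: 91 @ $13.80 + 107 @ $10.70 = $2,400.70
Aug 18, 87 sold [FIFO — oldest first]: 87 @ $10.70 = $930.90
Total COGS = $2,780.20 + $2,400.70 + $930.90 = $6,111.80
Ending inventory: 149 @ $10.70 = $1,594.30
Check: goods available $7,706.10 = COGS $6,111.80 + ending $1,594.30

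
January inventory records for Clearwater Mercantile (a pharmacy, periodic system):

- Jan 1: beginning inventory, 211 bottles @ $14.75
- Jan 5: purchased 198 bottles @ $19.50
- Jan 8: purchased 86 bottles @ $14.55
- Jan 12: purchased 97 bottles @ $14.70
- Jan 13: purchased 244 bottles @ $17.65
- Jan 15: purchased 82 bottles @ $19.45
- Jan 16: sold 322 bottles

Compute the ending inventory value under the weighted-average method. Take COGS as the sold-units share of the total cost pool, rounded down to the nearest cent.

Ending inventory = $10,096.91

Jan 16, sell 322: 322/918 × $15,551.95 → $5,455.04
Ending inventory (cost pool remaining) = $10,096.91
Check: goods available $15,551.95 = COGS $5,455.04 + ending $10,096.91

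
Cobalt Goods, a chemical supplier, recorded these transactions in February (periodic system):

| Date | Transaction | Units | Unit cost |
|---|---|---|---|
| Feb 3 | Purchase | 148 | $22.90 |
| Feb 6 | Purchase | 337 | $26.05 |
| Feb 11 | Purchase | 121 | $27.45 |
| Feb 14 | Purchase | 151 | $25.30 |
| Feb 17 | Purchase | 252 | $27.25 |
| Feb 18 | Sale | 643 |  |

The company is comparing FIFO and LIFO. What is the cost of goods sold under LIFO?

FIFO COGS: 148 @ $22.90 + 337 @ $26.05 + 121 @ $27.45 + 37 @ $25.30 = $16,425.60
LIFO COGS: 252 @ $27.25 + 151 @ $25.30 + 121 @ $27.45 + 119 @ $26.05 = $17,108.70

COGS = $17,108.70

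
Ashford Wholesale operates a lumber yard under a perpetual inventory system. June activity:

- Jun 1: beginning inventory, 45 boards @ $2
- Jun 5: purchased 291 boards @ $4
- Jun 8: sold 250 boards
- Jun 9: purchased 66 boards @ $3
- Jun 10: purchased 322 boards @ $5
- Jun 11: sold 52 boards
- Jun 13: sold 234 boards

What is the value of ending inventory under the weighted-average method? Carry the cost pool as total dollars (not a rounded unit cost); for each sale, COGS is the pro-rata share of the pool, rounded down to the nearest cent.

Ending inventory = $844.41

After Jun 1: 45 on hand, pool $90.00 (≈ $2.0000 each)
After Jun 5: 336 on hand, pool $1,254.00 (≈ $3.7321 each)
Jun 8, sell 250: 250/336 × $1,254.00 → $933.03
After Jun 9: 152 on hand, pool $518.97 (≈ $3.4143 each)
After Jun 10: 474 on hand, pool $2,128.97 (≈ $4.4915 each)
Jun 11, sell 52: 52/474 × $2,128.97 → $233.55
Jun 13, sell 234: 234/422 × $1,895.42 → $1,051.01
Total COGS = $933.03 + $233.55 + $1,051.01 = $2,217.59
Ending inventory (cost pool remaining) = $844.41
Check: goods available $3,062.00 = COGS $2,217.59 + ending $844.41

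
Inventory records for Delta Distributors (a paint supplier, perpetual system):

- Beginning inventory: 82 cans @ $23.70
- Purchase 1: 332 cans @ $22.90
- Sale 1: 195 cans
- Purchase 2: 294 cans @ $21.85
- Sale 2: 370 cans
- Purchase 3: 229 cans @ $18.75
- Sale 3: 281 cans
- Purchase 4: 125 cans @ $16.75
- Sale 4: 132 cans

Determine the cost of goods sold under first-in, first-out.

COGS = $20,950.60

Sale 1 (195) [FIFO — oldest first]: 82 @ $23.70 + 113 @ $22.90 = $4,531.10
Sale 2 (370) [FIFO — oldest first]: 219 @ $22.90 + 151 @ $21.85 = $8,314.45
Sale 3 (281) [FIFO — oldest first]: 143 @ $21.85 + 138 @ $18.75 = $5,712.05
Sale 4 (132) [FIFO — oldest first]: 91 @ $18.75 + 41 @ $16.75 = $2,393.00
Total COGS = $4,531.10 + $8,314.45 + $5,712.05 + $2,393.00 = $20,950.60
Ending inventory: 84 @ $16.75 = $1,407.00
Check: goods available $22,357.60 = COGS $20,950.60 + ending $1,407.00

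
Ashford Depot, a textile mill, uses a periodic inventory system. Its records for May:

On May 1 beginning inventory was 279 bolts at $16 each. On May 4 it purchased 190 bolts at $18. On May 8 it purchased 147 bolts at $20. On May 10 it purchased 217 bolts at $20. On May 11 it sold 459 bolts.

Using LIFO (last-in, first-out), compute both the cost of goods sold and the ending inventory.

May 11, 459 sold [LIFO — newest first]: 217 @ $20 + 147 @ $20 + 95 @ $18 = $8,990
Ending inventory: 279 @ $16 + 95 @ $18 = $6,174

COGS = $8,990; ending inventory = $6,174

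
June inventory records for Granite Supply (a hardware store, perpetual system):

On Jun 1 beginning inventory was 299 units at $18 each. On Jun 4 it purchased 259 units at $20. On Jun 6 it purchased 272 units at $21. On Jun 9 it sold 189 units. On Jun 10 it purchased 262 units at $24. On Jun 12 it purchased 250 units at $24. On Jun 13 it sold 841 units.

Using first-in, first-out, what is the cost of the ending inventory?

Ending inventory = $7,488

Jun 9, 189 sold [FIFO — oldest first]: 189 @ $18 = $3,402
Jun 13, 841 sold [FIFO — oldest first]: 110 @ $18 + 259 @ $20 + 272 @ $21 + 200 @ $24 = $17,672
Total COGS = $3,402 + $17,672 = $21,074
Ending inventory: 62 @ $24 + 250 @ $24 = $7,488
Check: goods available $28,562 = COGS $21,074 + ending $7,488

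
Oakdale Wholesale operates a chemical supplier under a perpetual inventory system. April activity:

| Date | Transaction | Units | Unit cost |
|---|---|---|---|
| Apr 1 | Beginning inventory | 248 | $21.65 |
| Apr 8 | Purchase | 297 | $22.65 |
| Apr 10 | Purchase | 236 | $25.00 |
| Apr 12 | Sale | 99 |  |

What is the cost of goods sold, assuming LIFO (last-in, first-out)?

COGS = $2,475.00

Apr 12, 99 sold [LIFO — newest first]: 99 @ $25.00 = $2,475.00
Ending inventory: 248 @ $21.65 + 297 @ $22.65 + 137 @ $25.00 = $15,521.25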